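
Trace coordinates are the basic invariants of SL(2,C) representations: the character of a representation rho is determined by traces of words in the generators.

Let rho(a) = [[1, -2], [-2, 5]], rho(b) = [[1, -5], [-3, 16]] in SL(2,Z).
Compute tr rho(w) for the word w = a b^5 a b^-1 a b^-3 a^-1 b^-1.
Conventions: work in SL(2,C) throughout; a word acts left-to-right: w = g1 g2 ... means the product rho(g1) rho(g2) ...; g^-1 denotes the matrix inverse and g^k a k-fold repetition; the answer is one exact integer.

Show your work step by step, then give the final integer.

1886507765190

rho(a) = [[1, -2], [-2, 5]]
... * rho(b) = [[1, -5], [-3, 16]]  ->  [[7, -37], [-17, 90]]
... * rho(b) = [[1, -5], [-3, 16]]  ->  [[118, -627], [-287, 1525]]
... * rho(b) = [[1, -5], [-3, 16]]  ->  [[1999, -10622], [-4862, 25835]]
... * rho(b) = [[1, -5], [-3, 16]]  ->  [[33865, -179947], [-82367, 437670]]
... * rho(b) = [[1, -5], [-3, 16]]  ->  [[573706, -3048477], [-1395377, 7414555]]
... * rho(a) = [[1, -2], [-2, 5]]  ->  [[6670660, -16389797], [-16224487, 39863529]]
... * rho(b^-1) = [[16, 5], [3, 1]]  ->  [[57561169, 16963503], [-140001205, -41258906]]
... * rho(a) = [[1, -2], [-2, 5]]  ->  [[23634163, -30304823], [-57483393, 73707880]]
... * rho(b^-1) = [[16, 5], [3, 1]]  ->  [[287232139, 87865992], [-698610648, -213709085]]
... * rho(b^-1) = [[16, 5], [3, 1]]  ->  [[4859312200, 1524026687], [-11818897623, -3706762325]]
... * rho(b^-1) = [[16, 5], [3, 1]]  ->  [[82321075261, 25820587687], [-200222648943, -62801250440]]
... * rho(a^-1) = [[5, 2], [2, 1]]  ->  [[463246551679, 190462738209], [-1126715745595, -463246548326]]
... * rho(b^-1) = [[16, 5], [3, 1]]  ->  [[7983333041491, 2506695496604], [-19417191574498, -6096825276301]]
tr = 7983333041491 + -6096825276301 = 1886507765190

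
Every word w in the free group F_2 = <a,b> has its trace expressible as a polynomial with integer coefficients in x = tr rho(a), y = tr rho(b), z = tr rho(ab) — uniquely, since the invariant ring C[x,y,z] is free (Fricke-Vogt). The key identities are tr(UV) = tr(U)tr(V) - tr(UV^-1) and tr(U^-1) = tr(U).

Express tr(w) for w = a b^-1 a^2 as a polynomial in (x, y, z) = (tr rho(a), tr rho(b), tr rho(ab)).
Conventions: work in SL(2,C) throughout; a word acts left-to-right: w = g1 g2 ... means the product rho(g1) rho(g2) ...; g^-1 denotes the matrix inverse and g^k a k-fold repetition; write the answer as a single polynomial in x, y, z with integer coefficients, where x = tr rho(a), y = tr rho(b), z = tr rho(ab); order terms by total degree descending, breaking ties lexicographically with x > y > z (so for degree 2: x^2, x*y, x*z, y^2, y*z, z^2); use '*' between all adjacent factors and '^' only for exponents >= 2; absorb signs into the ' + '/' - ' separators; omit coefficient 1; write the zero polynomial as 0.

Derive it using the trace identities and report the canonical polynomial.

tr(a^2) = tr(a)*tr(a) - tr(1) = x^2 - 2
tr(a^3) = tr(a)*tr(a^2) - tr(a) = x^3 - 3*x
tr(a b a) = tr(a)*tr(b a) - tr(b) = x*z - y
tr(a^3 b) = tr(a)*tr(a b a) - tr(a b) = x^2*z - x*y - z
tr(a b^-1 a^2) = tr(a^3)*tr(b) - tr(a^3 b) = x^3*y - x^2*z - 2*x*y + z

x^3*y - x^2*z - 2*x*y + z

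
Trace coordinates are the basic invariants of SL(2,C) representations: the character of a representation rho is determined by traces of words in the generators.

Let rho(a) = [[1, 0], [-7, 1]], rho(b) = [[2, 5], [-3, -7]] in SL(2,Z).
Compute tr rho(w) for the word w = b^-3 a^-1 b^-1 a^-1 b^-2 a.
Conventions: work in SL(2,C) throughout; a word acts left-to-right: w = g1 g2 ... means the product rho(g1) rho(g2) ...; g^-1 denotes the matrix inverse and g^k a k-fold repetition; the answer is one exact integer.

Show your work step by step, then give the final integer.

-5775502

rho(b^-1) = [[-7, -5], [3, 2]]
... * rho(b^-1) = [[-7, -5], [3, 2]]  ->  [[34, 25], [-15, -11]]
... * rho(b^-1) = [[-7, -5], [3, 2]]  ->  [[-163, -120], [72, 53]]
... * rho(a^-1) = [[1, 0], [7, 1]]  ->  [[-1003, -120], [443, 53]]
... * rho(b^-1) = [[-7, -5], [3, 2]]  ->  [[6661, 4775], [-2942, -2109]]
... * rho(a^-1) = [[1, 0], [7, 1]]  ->  [[40086, 4775], [-17705, -2109]]
... * rho(b^-1) = [[-7, -5], [3, 2]]  ->  [[-266277, -190880], [117608, 84307]]
... * rho(b^-1) = [[-7, -5], [3, 2]]  ->  [[1291299, 949625], [-570335, -419426]]
... * rho(a) = [[1, 0], [-7, 1]]  ->  [[-5356076, 949625], [2365647, -419426]]
tr = -5356076 + -419426 = -5775502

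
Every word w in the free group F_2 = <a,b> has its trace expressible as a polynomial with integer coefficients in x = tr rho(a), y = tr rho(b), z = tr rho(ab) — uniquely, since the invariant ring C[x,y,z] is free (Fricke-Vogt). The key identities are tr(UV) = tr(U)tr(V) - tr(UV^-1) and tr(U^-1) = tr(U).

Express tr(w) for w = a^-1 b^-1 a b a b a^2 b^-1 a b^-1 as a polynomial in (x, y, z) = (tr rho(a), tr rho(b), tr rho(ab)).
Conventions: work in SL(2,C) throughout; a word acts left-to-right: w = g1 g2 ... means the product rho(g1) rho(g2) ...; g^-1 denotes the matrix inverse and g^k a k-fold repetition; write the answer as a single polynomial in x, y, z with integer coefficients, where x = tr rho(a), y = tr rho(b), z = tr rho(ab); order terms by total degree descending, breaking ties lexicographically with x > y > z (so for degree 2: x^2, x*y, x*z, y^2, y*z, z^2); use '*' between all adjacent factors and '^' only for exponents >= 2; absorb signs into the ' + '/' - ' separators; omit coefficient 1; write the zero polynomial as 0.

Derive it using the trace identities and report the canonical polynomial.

apply: tr(b a^2) = tr(a) tr(b a) - tr(b) = x*z - y
tr(a^2 b a) = tr(a) tr(b a^2) - tr(b a) = x^2*z - x*y - z
apply: tr(a b a^3) = tr(a) tr(a^2 b a) - tr(a^2 b) = x^3*z - x^2*y - 2*x*z + y
tr(b a b a) = tr(a b) tr(a b) - tr(1)   [split at repeated a] = z^2 - 2
tr(b a b) = tr(b) tr(a b) - tr(a) = y*z - x
use: tr(a b a b a) = tr(a) tr(b a b a) - tr(b a b) = x*z^2 - y*z - x
tr(a^2 b a b a) = tr(a) tr(a b a b a) - tr(a b a b) = x^2*z^2 - x*y*z - x^2 - z^2 + 2
tr(a b a b a^3) = tr(a) tr(a^2 b a b a) - tr(a^2 b a b) = x^3*z^2 - x^2*y*z - x^3 - 2*x*z^2 + y*z + 3*x
apply: tr(b a b a b a) = tr(a b a b) tr(a b) - tr(b a)   [split at repeated a] = z^3 - 3*z
use: tr(b a b a b) = tr(b) tr(a b a b) - tr(a b a) = y*z^2 - x*z - y
use: tr(b a b a b a^2) = tr(a) tr(b a b a b a) - tr(b a b a b) = x*z^3 - y*z^2 - 2*x*z + y
tr(b a b a b a^3) = tr(a) tr(b a b a b a^2) - tr(b a b a b a) = x^2*z^3 - x*y*z^2 - 2*x^2*z - z^3 + x*y + 3*z
tr(a b a b a b a^3) = tr(a) tr(b a b a b a^3) - tr(b a b a b a^2) = x^3*z^3 - x^2*y*z^2 - 2*x^3*z - 2*x*z^3 + x^2*y + y*z^2 + 5*x*z - y
tr(b a b a b a b a) = tr(b a b a b a) tr(b a) - tr(a b a b)   [split at repeated b] = z^4 - 4*z^2 + 2
apply: tr(b a b a b a b) = tr(b) tr(a b a b a b) - tr(a b a b a) = y*z^3 - x*z^2 - 2*y*z + x
tr(b a b a b a b a^2) = tr(a) tr(b a b a b a b a) - tr(b a b a b a b) = x*z^4 - y*z^3 - 3*x*z^2 + 2*y*z + x
use: tr(a b a b a b a^3 b) = tr(a) tr(b a b a b a b a^2) - tr(b a b a b a b a) = x^2*z^4 - x*y*z^3 - 3*x^2*z^2 - z^4 + 2*x*y*z + x^2 + 4*z^2 - 2
use: tr(b a b a b a^3 b^-1 a) = tr(a b a b a b a^3) tr(b) - tr(a b a b a b a^3 b) = x^3*y*z^3 - x^2*y^2*z^2 - x^2*z^4 - 2*x^3*y*z - x*y*z^3 + x^2*y^2 + 3*x^2*z^2 + y^2*z^2 + z^4 + 3*x*y*z - x^2 - y^2 - 4*z^2 + 2
tr(a b a b a^3 b^-1 a^-1 b) = tr(b a b a b a^3 b^-1) tr(a) - tr(b a b a b a^3 b^-1 a) = -x^3*y*z^3 + x^4*z^2 + x^2*y^2*z^2 + x^2*z^4 + x^3*y*z + x*y*z^3 - x^4 - x^2*y^2 - 5*x^2*z^2 - y^2*z^2 - z^4 - 2*x*y*z + 4*x^2 + y^2 + 4*z^2 - 2
apply: tr(a b^-1 a^-1 b^-1 a b a b a^2) = tr(a b a b a^3 b^-1 a^-1) tr(b) - tr(a b a b a^3 b^-1 a^-1 b) = x^3*y*z^3 - x^4*z^2 - x^2*y^2*z^2 - x^2*z^4 - x*y*z^3 + x^4 + 5*x^2*z^2 + y^2*z^2 + z^4 - 4*x^2 - 4*z^2 + 2
tr(b^2) = tr(b) tr(b) - tr(1) = y^2 - 2
apply: tr(a b^2 a) = tr(a) tr(b^2 a) - tr(b^2) = x*y*z - x^2 - y^2 + 2
tr(b a b^2 a b) = tr(b) tr(a b^2 a b) - tr(a b^2 a) = y^2*z^2 - 2*x*y*z + x^2 - 2
tr(b a b a^2 b a b) = tr(a) tr(b a b^2 a b a) - tr(b a b^2 a b) = x*y*z^3 - x^2*z^2 - y^2*z^2 + 2
tr(b a b^2 a b a b a) = tr(b) tr(a b a b a b a b) - tr(a b a b a b a) = y*z^4 - x*z^3 - 3*y*z^2 + 2*x*z + y
tr(a b^2 a b a) = tr(b) tr(a b a^2 b) - tr(a b a^2) = x*y*z^2 - x^2*z - y^2*z + z
tr(b a b^2 a b a b) = tr(b) tr(a b^2 a b a b) - tr(a b^2 a b a) = y^2*z^3 - 2*x*y*z^2 + x^2*z - y^2*z + x*y - z
tr(b a b a b a^2 b a b) = tr(a) tr(b a b^2 a b a b a) - tr(b a b^2 a b a b) = x*y*z^4 - x^2*z^3 - y^2*z^3 - x*y*z^2 + x^2*z + y^2*z + z
tr(b a b a b a b a b a) = tr(b a b a) tr(b a b a b a) - tr(b^-1 a^-1)   [split at repeated b] = z^5 - 5*z^3 + 5*z
apply: tr(b a b a b a^2 b a b a) = tr(a) tr(b a b a b a b a b a) - tr(b a b a b a b a b) = x*z^5 - y*z^4 - 4*x*z^3 + 3*y*z^2 + 3*x*z - y
tr(a b a b a^2 b a b a^-1 b) = tr(b a b a b a^2 b a b) tr(a) - tr(b a b a b a^2 b a b a) = x^2*y*z^4 - x^3*z^3 - x*y^2*z^3 - x*z^5 - x^2*y*z^2 + y*z^4 + x^3*z + x*y^2*z + 4*x*z^3 - 3*y*z^2 - 2*x*z + y
tr(a^-1 b^-1 a b a b a^2 b a b) = tr(a b a b a^2 b a b a^-1) tr(b) - tr(a b a b a^2 b a b a^-1 b) = -x^2*y*z^4 + x^3*z^3 + 2*x*y^2*z^3 + x*z^5 - y^3*z^2 - y*z^4 - x^3*z - x*y^2*z - 4*x*z^3 + 3*y*z^2 + 2*x*z + y
tr(a b^-1 a^-1 b^-1 a b a b a^2 b) = tr(a^-1 b^-1 a b a b a^2 b a) tr(b) - tr(a^-1 b^-1 a b a b a^2 b a b) = x^2*y*z^4 - x^3*z^3 - 2*x*y^2*z^3 - x*z^5 + x^2*y*z^2 + y^3*z^2 + y*z^4 + x^3*z + 4*x*z^3 - x^2*y - 4*y*z^2 - 2*x*z + y
use: tr(a^-1 b^-1 a b a b a^2 b^-1 a b^-1) = tr(a b^-1 a^-1 b^-1 a b a b a^2) tr(b) - tr(a b^-1 a^-1 b^-1 a b a b a^2 b) = x^3*y^2*z^3 - x^4*y*z^2 - x^2*y^3*z^2 - 2*x^2*y*z^4 + x^3*z^3 + x*y^2*z^3 + x*z^5 + x^4*y + 4*x^2*y*z^2 - x^3*z - 4*x*z^3 - 3*x^2*y + 2*x*z + y

x^3*y^2*z^3 - x^4*y*z^2 - x^2*y^3*z^2 - 2*x^2*y*z^4 + x^3*z^3 + x*y^2*z^3 + x*z^5 + x^4*y + 4*x^2*y*z^2 - x^3*z - 4*x*z^3 - 3*x^2*y + 2*x*z + y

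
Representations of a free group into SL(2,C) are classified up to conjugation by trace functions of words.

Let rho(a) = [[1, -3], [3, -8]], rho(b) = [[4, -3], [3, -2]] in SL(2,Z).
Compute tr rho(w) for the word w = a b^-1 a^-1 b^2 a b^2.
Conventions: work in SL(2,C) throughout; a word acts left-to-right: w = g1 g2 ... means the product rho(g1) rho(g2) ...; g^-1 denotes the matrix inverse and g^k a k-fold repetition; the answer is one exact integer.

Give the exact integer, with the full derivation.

rho(a) = [[1, -3], [3, -8]]
... * rho(b^-1) = [[-2, 3], [-3, 4]]  ->  [[7, -9], [18, -23]]
... * rho(a^-1) = [[-8, 3], [-3, 1]]  ->  [[-29, 12], [-75, 31]]
... * rho(b) = [[4, -3], [3, -2]]  ->  [[-80, 63], [-207, 163]]
... * rho(b) = [[4, -3], [3, -2]]  ->  [[-131, 114], [-339, 295]]
... * rho(a) = [[1, -3], [3, -8]]  ->  [[211, -519], [546, -1343]]
... * rho(b) = [[4, -3], [3, -2]]  ->  [[-713, 405], [-1845, 1048]]
... * rho(b) = [[4, -3], [3, -2]]  ->  [[-1637, 1329], [-4236, 3439]]
tr = -1637 + 3439 = 1802

1802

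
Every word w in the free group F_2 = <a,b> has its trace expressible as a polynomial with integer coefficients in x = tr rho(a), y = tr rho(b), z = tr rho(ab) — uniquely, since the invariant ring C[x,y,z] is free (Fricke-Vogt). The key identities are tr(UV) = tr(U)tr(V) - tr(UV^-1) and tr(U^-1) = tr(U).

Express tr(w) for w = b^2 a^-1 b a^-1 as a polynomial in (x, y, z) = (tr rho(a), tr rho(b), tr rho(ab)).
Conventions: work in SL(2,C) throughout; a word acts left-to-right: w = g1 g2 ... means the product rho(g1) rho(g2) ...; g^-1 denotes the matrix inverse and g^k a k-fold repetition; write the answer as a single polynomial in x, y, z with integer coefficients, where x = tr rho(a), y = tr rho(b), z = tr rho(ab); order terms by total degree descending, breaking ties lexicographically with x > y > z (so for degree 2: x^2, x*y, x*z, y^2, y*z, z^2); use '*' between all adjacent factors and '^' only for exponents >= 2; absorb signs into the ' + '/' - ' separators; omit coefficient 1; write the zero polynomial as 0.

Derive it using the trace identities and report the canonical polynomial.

x^2*y^3 - 2*x*y^2*z - x^2*y + y*z^2 + x*z - y

tr(b^2) = tr(b) * tr(b) - tr(1) = y^2 - 2
tr(b^3) = tr(b) * tr(b^2) - tr(b) = y^3 - 3*y
tr(b a b) = tr(b) * tr(a b) - tr(a) = y*z - x
tr(b^3 a) = tr(b) * tr(b a b) - tr(b a) = y^2*z - x*y - z
tr(b^2 a^-1 b) = tr(b^3) * tr(a) - tr(b^3 a) = x*y^3 - y^2*z - 2*x*y + z
and tr(a b a b) = tr(b a) * tr(b a) - tr(1) = z^2 - 2
next, tr(a b a) = tr(a) * tr(b a) - tr(b) = x*z - y
tr(b a b^2 a) = tr(b) * tr(a b a b) - tr(a b a) = y*z^2 - x*z - y
tr(b^2 a^-1 b a) = tr(b a b^2) * tr(a) - tr(b a b^2 a) = x*y^2*z - x^2*y - y*z^2 + y
next, tr(b^2 a^-1 b a^-1) = tr(b^2 a^-1 b) * tr(a) - tr(b^2 a^-1 b a) = x^2*y^3 - 2*x*y^2*z - x^2*y + y*z^2 + x*z - y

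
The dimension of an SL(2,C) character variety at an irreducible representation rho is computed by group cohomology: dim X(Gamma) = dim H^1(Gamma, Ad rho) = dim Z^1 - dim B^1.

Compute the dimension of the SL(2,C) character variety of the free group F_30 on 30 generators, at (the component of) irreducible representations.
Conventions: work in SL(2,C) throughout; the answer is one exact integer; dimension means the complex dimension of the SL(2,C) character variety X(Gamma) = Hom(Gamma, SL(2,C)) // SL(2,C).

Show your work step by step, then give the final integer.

The free group F_30: 30 generators, no relators.
Z^1(Gamma, Ad rho) = (sl_2)^30: a cocycle is a free choice of one sl_2 vector per generator, so dim Z^1 = 3*30 = 90.
Irreducibility makes the coboundary map sl_2 -> Z^1 injective (trivial centralizer), so dim B^1 = 3.
dim H^1 = 90 - 3 = 87, which is dim X.

87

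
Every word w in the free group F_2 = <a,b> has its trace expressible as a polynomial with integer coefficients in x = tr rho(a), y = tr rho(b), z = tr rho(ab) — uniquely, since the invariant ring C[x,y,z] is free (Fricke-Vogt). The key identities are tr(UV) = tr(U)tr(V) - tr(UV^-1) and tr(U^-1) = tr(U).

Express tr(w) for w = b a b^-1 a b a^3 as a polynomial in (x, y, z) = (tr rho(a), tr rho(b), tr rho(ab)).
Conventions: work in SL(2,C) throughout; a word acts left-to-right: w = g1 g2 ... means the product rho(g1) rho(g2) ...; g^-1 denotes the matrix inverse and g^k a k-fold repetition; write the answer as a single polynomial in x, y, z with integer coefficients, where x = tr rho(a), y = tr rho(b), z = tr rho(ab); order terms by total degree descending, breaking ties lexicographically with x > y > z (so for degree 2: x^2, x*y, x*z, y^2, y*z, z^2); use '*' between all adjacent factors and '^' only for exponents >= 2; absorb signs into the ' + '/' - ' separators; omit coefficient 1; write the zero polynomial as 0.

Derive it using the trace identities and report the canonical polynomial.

x^3*y*z^2 - 2*x^2*y^2*z - x^2*z^3 + x*y^3 + 2*x^2*z + y^2*z + z^3 - 2*x*y - 3*z

so trace(b a b a) = trace(b a)*trace(b a) - trace(1)  (split on b) = z^2 - 2
trace(b a b) = trace(b)*trace(a b) - trace(a)  (reduce the b square) = y*z - x
so trace(b a^2 b a) = trace(a)*trace(b a b a) - trace(b a b)  (reduce the a square) = x*z^2 - y*z - x
reduce: trace(a^2 b) = trace(a)*trace(b a) - trace(b)  (reduce the a square) = x*z - y
trace(a^2) = trace(a)*trace(a) - trace(1)  (reduce the a square) = x^2 - 2
trace(b a^2 b) = trace(b)*trace(a^2 b) - trace(a^2)  (reduce the b square) = x*y*z - x^2 - y^2 + 2
so trace(a b a^2 b a) = trace(a)*trace(b a^2 b a) - trace(b a^2 b)  (reduce the a square) = x^2*z^2 - 2*x*y*z + y^2 - 2
trace(a b a^3 b a) = trace(a)*trace(a b a^2 b a) - trace(a b a^2 b)  (reduce the a square) = x^3*z^2 - 2*x^2*y*z + x*y^2 - x*z^2 + y*z - x
reduce: trace(b a b a b a) = trace(a b a b)*trace(a b) - trace(b a)  (split on a) = z^3 - 3*z
trace(b a b a b) = trace(b)*trace(a b a b) - trace(a b a)  (reduce the b square) = y*z^2 - x*z - y
trace(a b a b a b a) = trace(a)*trace(b a b a b a) - trace(b a b a b)  (reduce the a square) = x*z^3 - y*z^2 - 2*x*z + y
trace(a b a^3 b a b) = trace(a)*trace(a b a b a b a) - trace(a b a b a b)  (reduce the a square) = x^2*z^3 - x*y*z^2 - 2*x^2*z - z^3 + x*y + 3*z
trace(b a b^-1 a b a^3) = trace(a b a^3 b a)*trace(b) - trace(a b a^3 b a b)  (eliminate b^-1) = x^3*y*z^2 - 2*x^2*y^2*z - x^2*z^3 + x*y^3 + 2*x^2*z + y^2*z + z^3 - 2*x*y - 3*z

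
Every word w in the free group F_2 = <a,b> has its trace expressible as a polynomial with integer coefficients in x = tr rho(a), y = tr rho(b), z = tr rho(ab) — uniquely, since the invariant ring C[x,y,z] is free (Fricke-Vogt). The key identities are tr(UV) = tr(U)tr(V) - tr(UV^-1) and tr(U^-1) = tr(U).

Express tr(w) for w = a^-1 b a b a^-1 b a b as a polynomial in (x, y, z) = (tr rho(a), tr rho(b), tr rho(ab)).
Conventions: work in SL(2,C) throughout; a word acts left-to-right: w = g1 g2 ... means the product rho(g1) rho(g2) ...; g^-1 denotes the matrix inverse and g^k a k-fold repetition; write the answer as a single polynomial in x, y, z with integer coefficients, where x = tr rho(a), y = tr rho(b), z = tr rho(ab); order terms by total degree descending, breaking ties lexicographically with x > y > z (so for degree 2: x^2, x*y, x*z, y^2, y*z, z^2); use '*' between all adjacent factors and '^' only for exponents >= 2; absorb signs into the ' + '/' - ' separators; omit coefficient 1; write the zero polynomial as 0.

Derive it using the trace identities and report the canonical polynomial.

x^2*y^2*z^2 - 2*x^3*y*z - 2*x*y*z^3 + x^4 + 2*x^2*z^2 + z^4 + 4*x*y*z - 4*x^2 - 4*z^2 + 2

tr(a b a b) = tr(a b) * tr(a b) - tr(1)   [split at repeated a] = z^2 - 2
tr(a b a) = tr(a) * tr(b a) - tr(b) = x*z - y
tr(a b^2 a b) = tr(b) * tr(a b a b) - tr(a b a) = y*z^2 - x*z - y
tr(a^2) = tr(a) * tr(a) - tr(1) = x^2 - 2
tr(a b^2 a) = tr(b) * tr(a^2 b) - tr(a^2) = x*y*z - x^2 - y^2 + 2
tr(b a b^2 a b) = tr(b) * tr(a b^2 a b) - tr(a b^2 a) = y^2*z^2 - 2*x*y*z + x^2 - 2
tr(a b a b a b) = tr(b a b a) * tr(b a) - tr(a b)   [split at repeated b] = z^3 - 3*z
tr(b a b) = tr(b) * tr(a b) - tr(a) = y*z - x
tr(a b a b a) = tr(a) * tr(b a b a) - tr(b a b) = x*z^2 - y*z - x
tr(b a b^2 a b a) = tr(b) * tr(a b a b a b) - tr(a b a b a) = y*z^3 - x*z^2 - 2*y*z + x
tr(b a b a^-1 b a b) = tr(b a b^2 a b) * tr(a) - tr(b a b^2 a b a) = x*y^2*z^2 - 2*x^2*y*z - y*z^3 + x^3 + x*z^2 + 2*y*z - 3*x
tr(b a b a b a b a) = tr(b a b a b a) * tr(b a) - tr(a b a b)   [split at repeated b] = z^4 - 4*z^2 + 2
tr(b a b a^-1 b a b a) = tr(b a b a b a b) * tr(a) - tr(b a b a b a b a) = x*y*z^3 - x^2*z^2 - z^4 - 2*x*y*z + x^2 + 4*z^2 - 2
tr(a^-1 b a b a^-1 b a b) = tr(b a b a^-1 b a b) * tr(a) - tr(b a b a^-1 b a b a) = x^2*y^2*z^2 - 2*x^3*y*z - 2*x*y*z^3 + x^4 + 2*x^2*z^2 + z^4 + 4*x*y*z - 4*x^2 - 4*z^2 + 2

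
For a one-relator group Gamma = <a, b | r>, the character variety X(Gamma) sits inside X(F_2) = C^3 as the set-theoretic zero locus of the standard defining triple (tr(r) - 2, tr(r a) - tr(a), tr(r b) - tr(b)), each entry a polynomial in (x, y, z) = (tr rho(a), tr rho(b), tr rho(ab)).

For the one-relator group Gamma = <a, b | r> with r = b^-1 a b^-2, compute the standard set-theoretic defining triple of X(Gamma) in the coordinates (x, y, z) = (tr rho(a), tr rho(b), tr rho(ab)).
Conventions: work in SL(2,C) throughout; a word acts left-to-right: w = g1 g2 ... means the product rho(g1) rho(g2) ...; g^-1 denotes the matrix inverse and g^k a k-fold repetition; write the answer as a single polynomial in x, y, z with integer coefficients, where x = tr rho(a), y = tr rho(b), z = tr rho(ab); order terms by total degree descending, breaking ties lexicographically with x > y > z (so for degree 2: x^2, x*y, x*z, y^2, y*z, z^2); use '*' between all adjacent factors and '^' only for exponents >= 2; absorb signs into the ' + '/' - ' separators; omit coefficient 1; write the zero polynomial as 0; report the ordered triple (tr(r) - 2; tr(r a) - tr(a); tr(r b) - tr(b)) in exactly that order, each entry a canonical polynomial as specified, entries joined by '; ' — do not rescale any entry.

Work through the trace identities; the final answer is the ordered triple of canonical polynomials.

tr(b^-1 a) = tr(a)*tr(b) - tr(a b)   [inverse elimination on b] = x*y - z
tr(a b^-2) = tr(b^-1 a)*tr(b) - tr(b^-1 a b)   [inverse elimination on b] = x*y^2 - y*z - x
tr(b^-1 a b^-2) = tr(a b^-2)*tr(b) - tr(a b^-1)   [inverse elimination on b] = x*y^3 - y^2*z - 2*x*y + z
tr(a^2) = tr(a)*tr(a) - tr(1) = x^2 - 2
tr(a^2 b) = tr(a)*tr(b a) - tr(b) = x*z - y
tr(a b^-1 a) = tr(a^2)*tr(b) - tr(a^2 b) = x^2*y - x*z - y
tr(a b a b) = tr(a b)*tr(a b) - tr(1)   [split at repeated a] = z^2 - 2
tr(a b^-1 a b) = tr(a b a)*tr(b) - tr(a b a b) = x*y*z - y^2 - z^2 + 2
tr(a b^-1 a b^-1) = tr(a b^-1 a)*tr(b) - tr(a b^-1 a b) = x^2*y^2 - 2*x*y*z + z^2 - 2
tr(b^-1 a b^-2 a) = tr(a b^-1 a b^-1)*tr(b) - tr(a b^-1 a) = x^2*y^3 - 2*x*y^2*z - x^2*y + y*z^2 + x*z - y
assemble the triple (tr(r) - 2; tr(r a) - x; tr(r b) - y)

x*y^3 - y^2*z - 2*x*y + z - 2; x^2*y^3 - 2*x*y^2*z - x^2*y + y*z^2 + x*z - x - y; x*y^2 - y*z - x - y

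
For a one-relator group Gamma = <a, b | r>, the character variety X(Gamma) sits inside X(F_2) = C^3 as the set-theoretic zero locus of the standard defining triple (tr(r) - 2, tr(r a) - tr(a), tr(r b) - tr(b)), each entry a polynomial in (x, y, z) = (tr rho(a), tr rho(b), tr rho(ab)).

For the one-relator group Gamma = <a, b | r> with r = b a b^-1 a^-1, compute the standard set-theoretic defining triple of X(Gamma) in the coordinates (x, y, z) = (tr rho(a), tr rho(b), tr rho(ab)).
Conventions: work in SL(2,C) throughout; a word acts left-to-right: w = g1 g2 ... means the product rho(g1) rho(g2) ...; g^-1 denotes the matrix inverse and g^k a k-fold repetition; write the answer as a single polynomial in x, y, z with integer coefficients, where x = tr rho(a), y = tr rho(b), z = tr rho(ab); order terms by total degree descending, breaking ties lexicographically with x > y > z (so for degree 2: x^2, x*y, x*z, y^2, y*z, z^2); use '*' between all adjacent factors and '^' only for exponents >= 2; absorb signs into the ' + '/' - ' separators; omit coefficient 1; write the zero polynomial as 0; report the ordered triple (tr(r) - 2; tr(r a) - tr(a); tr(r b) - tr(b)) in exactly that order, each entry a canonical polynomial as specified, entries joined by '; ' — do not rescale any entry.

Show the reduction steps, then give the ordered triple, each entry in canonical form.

-x*y*z + x^2 + y^2 + z^2 - 4; 0; -x*y^2*z + x^2*y + y^3 + y*z^2 - 4*y

tr(b a b) = tr(b) * tr(a b) - tr(a)  (reduce the b square) = y*z - x
tr(b a b a) = tr(a b) * tr(a b) - tr(1)  (split on a) = z^2 - 2
tr(a^-1 b a b) = tr(b a b) * tr(a) - tr(b a b a)  (eliminate a^-1) = x*y*z - x^2 - z^2 + 2
tr(b a b^-1 a^-1) = tr(a^-1 b a) * tr(b) - tr(a^-1 b a b)  (eliminate b^-1) = -x*y*z + x^2 + y^2 + z^2 - 2
tr(b^2) = tr(b) * tr(b) - tr(1) = y^2 - 2
tr(b^2 a b) = tr(b) * tr(a b^2) - tr(a b) = y^2*z - x*y - z
tr(a b a) = tr(a) * tr(b a) - tr(b) = x*z - y
tr(b^2 a b a) = tr(b) * tr(a b a b) - tr(a b a) = y*z^2 - x*z - y
tr(a^-1 b^2 a b) = tr(b^2 a b) * tr(a) - tr(b^2 a b a) = x*y^2*z - x^2*y - y*z^2 + y
tr(b a b^-1 a^-1 b) = tr(a^-1 b^2 a) * tr(b) - tr(a^-1 b^2 a b) = -x*y^2*z + x^2*y + y^3 + y*z^2 - 3*y
assemble the triple (tr(r) - 2; tr(r a) - x; tr(r b) - y)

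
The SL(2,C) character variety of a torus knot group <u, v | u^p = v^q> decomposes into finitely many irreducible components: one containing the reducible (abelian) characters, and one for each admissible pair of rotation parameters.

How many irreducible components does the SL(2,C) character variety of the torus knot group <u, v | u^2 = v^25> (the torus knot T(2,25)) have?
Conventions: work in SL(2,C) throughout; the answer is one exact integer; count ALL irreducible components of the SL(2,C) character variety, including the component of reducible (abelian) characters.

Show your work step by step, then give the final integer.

13

In the torus knot group T(2,25), u^2 = v^25 is central, so an irreducible representation sends it to +I or -I (Schur).
This locks tr(u) to 2*cos(pi*alpha/2), alpha in 1..1, and tr(v) to 2*cos(pi*beta/25), beta in 1..24, on each component of irreducible characters.
Consistency of u^2 = (-1)^alpha I with v^25 = (-1)^beta I forces alpha = beta (mod 2).
count pairs: odd alpha (1 choices) x odd beta (12), plus even alpha (0) x even beta (12): 1*12 + 0*12 = 12.
components with irreducible characters: 12; plus the single component of reducible (abelian) characters: total 13.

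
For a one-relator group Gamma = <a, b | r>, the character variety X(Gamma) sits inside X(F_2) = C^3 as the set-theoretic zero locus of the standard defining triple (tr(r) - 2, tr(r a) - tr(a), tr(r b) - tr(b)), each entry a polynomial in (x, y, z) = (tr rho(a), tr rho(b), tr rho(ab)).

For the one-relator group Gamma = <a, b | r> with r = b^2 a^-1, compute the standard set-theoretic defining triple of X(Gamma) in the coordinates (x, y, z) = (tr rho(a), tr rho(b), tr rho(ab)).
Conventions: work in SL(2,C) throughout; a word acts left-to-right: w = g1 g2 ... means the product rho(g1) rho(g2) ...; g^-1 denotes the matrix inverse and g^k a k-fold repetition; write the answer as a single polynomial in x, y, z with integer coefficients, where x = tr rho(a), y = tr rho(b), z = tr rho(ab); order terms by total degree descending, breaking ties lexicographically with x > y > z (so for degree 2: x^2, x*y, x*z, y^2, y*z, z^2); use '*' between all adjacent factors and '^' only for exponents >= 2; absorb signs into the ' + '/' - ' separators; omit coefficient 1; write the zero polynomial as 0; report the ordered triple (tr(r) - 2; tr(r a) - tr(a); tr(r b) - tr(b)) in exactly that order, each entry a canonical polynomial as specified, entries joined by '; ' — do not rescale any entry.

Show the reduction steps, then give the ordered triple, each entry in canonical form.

tr(b^2) = tr(b) * tr(b) - tr(1) = y^2 - 2
reduce: tr(b^2 a) = tr(b) * tr(a b) - tr(a) = y*z - x
tr(b^2 a^-1) = tr(b^2) * tr(a) - tr(b^2 a) = x*y^2 - y*z - x
tr(b^3) = tr(b) * tr(b^2) - tr(b) = y^3 - 3*y
tr(b^3 a) = tr(b) * tr(b a b) - tr(b a) = y^2*z - x*y - z
tr(b^2 a^-1 b) = tr(b^3) * tr(a) - tr(b^3 a) = x*y^3 - y^2*z - 2*x*y + z
assemble the triple (tr(r) - 2; tr(r a) - x; tr(r b) - y)

x*y^2 - y*z - x - 2; y^2 - x - 2; x*y^3 - y^2*z - 2*x*y - y + z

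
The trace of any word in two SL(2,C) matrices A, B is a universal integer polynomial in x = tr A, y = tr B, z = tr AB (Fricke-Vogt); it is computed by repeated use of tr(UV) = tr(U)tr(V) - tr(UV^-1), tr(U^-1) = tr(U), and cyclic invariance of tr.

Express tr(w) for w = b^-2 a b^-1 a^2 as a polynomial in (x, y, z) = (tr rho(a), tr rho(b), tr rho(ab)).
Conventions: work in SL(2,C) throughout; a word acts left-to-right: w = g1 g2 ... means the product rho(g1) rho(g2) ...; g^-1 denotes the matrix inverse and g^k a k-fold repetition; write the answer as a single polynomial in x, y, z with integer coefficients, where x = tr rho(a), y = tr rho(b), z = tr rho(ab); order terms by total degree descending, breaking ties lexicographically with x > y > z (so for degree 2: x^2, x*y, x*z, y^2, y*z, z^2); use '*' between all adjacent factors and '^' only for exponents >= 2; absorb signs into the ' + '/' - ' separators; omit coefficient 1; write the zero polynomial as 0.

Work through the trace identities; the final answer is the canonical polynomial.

x^3*y^3 - 2*x^2*y^2*z - x^3*y - x*y^3 + x*y*z^2 + x^2*z + y^2*z + x*y - z

trace(a^2) = trace(a)*trace(a) - trace(1)  (reduce the a square) = x^2 - 2
use: trace(a^3) = trace(a)*trace(a^2) - trace(a)  (reduce the a square) = x^3 - 3*x
trace(a b a) = trace(a)*trace(b a) - trace(b)  (reduce the a square) = x*z - y
use: trace(a^3 b) = trace(a)*trace(a b a) - trace(a b)  (reduce the a square) = x^2*z - x*y - z
trace(a b^-1 a^2) = trace(a^3)*trace(b) - trace(a^3 b)  (eliminate b^-1) = x^3*y - x^2*z - 2*x*y + z
use: trace(b a b a) = trace(a b)*trace(a b) - trace(1)  (split on a) = z^2 - 2
apply: trace(b a b) = trace(b)*trace(a b) - trace(a)  (reduce the b square) = y*z - x
trace(a^2 b a b) = trace(a)*trace(b a b a) - trace(b a b)  (reduce the a square) = x*z^2 - y*z - x
trace(a b^-1 a^2 b) = trace(a^2 b a)*trace(b) - trace(a^2 b a b)  (eliminate b^-1) = x^2*y*z - x*y^2 - x*z^2 + x
use: trace(b^-1 a b^-1 a^2) = trace(a b^-1 a^2)*trace(b) - trace(a b^-1 a^2 b)  (eliminate b^-1) = x^3*y^2 - 2*x^2*y*z - x*y^2 + x*z^2 + y*z - x
trace(b^-2 a b^-1 a^2) = trace(b^-1 a b^-1 a^2)*trace(b) - trace(b^-1 a b^-1 a^2 b)  (eliminate b^-1) = x^3*y^3 - 2*x^2*y^2*z - x^3*y - x*y^3 + x*y*z^2 + x^2*z + y^2*z + x*y - z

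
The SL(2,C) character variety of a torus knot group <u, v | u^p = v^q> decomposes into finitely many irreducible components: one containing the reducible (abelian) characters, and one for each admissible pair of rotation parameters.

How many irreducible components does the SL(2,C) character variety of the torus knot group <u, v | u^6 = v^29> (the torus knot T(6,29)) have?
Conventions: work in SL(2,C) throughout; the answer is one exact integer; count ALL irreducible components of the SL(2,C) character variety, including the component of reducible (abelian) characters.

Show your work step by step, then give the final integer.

Gamma = < u, v | u^6 = v^29 > (torus knot T(6,29)); the central element u^6 = v^29 acts as +I or -I in any irreducible SL(2,C) representation.
So on each irreducible component the traces are pinned: tr(u) = 2*cos(pi*alpha/6) with 1 <= alpha <= 5, tr(v) = 2*cos(pi*beta/29) with 1 <= beta <= 28.
u^6 = (-1)^alpha I and v^29 = (-1)^beta I must agree, so alpha and beta have equal parity.
Enumerate parity-matched pairs: 3*14 odd-odd plus 2*14 even-even gives 70.
Total: 70 irreducible-character components + 1 reducible (abelian) component = 71.

71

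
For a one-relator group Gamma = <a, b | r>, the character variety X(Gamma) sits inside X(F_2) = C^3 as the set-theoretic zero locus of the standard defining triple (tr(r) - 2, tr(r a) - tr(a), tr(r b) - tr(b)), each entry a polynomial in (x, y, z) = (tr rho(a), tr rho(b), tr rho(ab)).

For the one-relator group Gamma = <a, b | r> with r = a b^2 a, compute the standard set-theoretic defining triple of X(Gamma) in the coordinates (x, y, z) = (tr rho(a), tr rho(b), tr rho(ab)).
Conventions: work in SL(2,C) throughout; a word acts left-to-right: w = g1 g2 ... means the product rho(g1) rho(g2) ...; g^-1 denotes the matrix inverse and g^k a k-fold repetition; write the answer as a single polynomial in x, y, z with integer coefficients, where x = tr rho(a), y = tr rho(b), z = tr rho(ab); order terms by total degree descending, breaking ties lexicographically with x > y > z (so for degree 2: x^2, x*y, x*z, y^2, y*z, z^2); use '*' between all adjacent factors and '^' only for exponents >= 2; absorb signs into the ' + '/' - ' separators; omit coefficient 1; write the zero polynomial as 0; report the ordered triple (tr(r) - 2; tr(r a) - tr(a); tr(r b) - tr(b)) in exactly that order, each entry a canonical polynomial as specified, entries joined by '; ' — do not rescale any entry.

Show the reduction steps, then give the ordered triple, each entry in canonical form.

x*y*z - x^2 - y^2; x^2*y*z - x^3 - x*y^2 - y*z + 2*x; y*z^2 - x*z - 2*y

trace(b^2 a) = trace(b)*trace(a b) - trace(a) = y*z - x
trace(b^2) = trace(b)*trace(b) - trace(1) = y^2 - 2
next, trace(a b^2 a) = trace(a)*trace(b^2 a) - trace(b^2) = x*y*z - x^2 - y^2 + 2
next, trace(a b a) = trace(a)*trace(b a) - trace(b)  (reduce the a square) = x*z - y
trace(a^3 b) = trace(a)*trace(a b a) - trace(a b)  (reduce the a square) = x^2*z - x*y - z
and trace(a^2) = trace(a)*trace(a) - trace(1)  (reduce the a square) = x^2 - 2
trace(a^3) = trace(a)*trace(a^2) - trace(a)  (reduce the a square) = x^3 - 3*x
next, trace(a b^2 a^2) = trace(b)*trace(a^3 b) - trace(a^3)  (reduce the b square) = x^2*y*z - x^3 - x*y^2 - y*z + 3*x
next, trace(a b a b) = trace(b a)*trace(b a) - trace(1) = z^2 - 2
and trace(a b^2 a b) = trace(b)*trace(a b a b) - trace(a b a) = y*z^2 - x*z - y
assemble the triple (trace(r) - 2; trace(r a) - x; trace(r b) - y)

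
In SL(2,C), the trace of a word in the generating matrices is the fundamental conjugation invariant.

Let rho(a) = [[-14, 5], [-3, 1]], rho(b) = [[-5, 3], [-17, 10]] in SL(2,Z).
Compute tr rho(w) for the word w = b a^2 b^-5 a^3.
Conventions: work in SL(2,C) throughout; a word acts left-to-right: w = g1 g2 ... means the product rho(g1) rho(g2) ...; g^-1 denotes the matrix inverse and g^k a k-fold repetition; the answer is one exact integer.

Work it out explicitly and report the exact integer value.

rho(b) = [[-5, 3], [-17, 10]]
... * rho(a) = [[-14, 5], [-3, 1]]  ->  [[61, -22], [208, -75]]
... * rho(a) = [[-14, 5], [-3, 1]]  ->  [[-788, 283], [-2687, 965]]
... * rho(b^-1) = [[10, -3], [17, -5]]  ->  [[-3069, 949], [-10465, 3236]]
... * rho(b^-1) = [[10, -3], [17, -5]]  ->  [[-14557, 4462], [-49638, 15215]]
... * rho(b^-1) = [[10, -3], [17, -5]]  ->  [[-69716, 21361], [-237725, 72839]]
... * rho(b^-1) = [[10, -3], [17, -5]]  ->  [[-334023, 102343], [-1138987, 348980]]
... * rho(b^-1) = [[10, -3], [17, -5]]  ->  [[-1600399, 490354], [-5457210, 1672061]]
... * rho(a) = [[-14, 5], [-3, 1]]  ->  [[20934524, -7511641], [71384757, -25613989]]
... * rho(a) = [[-14, 5], [-3, 1]]  ->  [[-270548413, 97160979], [-922544631, 331309796]]
... * rho(a) = [[-14, 5], [-3, 1]]  ->  [[3496194845, -1255581086], [11921695446, -4281413359]]
tr = 3496194845 + -4281413359 = -785218514

-785218514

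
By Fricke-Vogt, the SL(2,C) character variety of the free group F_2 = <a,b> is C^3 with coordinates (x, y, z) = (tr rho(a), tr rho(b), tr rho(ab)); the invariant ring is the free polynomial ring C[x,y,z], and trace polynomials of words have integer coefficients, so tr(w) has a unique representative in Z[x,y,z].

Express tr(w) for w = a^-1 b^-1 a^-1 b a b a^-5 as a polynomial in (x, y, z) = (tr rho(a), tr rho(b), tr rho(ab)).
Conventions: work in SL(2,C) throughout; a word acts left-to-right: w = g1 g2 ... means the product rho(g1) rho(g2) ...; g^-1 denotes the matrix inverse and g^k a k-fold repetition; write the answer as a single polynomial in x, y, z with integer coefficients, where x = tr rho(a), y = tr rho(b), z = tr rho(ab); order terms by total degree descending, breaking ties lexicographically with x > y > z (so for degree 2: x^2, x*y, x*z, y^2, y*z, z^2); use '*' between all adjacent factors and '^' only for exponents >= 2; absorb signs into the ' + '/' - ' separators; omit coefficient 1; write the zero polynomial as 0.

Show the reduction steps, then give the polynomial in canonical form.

tr(a^-1 b) = tr(b) * tr(a) - tr(b a) = x*y - z
next, tr(b a^-2) = tr(a^-1 b) * tr(a) - tr(a^-1 b a) = x^2*y - x*z - y
next, tr(b a^-3) = tr(b a^-2) * tr(a) - tr(b a^-1) = x^3*y - x^2*z - 2*x*y + z
tr(b a b) = tr(b) * tr(a b) - tr(a) = y*z - x
next, tr(b a b a) = tr(a b) * tr(a b) - tr(1)   [split at repeated a] = z^2 - 2
tr(b a b a^-1) = tr(b a b) * tr(a) - tr(b a b a) = x*y*z - x^2 - z^2 + 2
tr(a b a) = tr(a) * tr(b a) - tr(b) = x*z - y
tr(b a b a b) = tr(b) * tr(a b a b) - tr(a b a) = y*z^2 - x*z - y
next, tr(b a b a b a) = tr(a b) * tr(a b a b) - tr(a^-1 b^-1)   [split at repeated a] = z^3 - 3*z
tr(a^-1 b a b a b) = tr(b a b a b) * tr(a) - tr(b a b a b a) = x*y*z^2 - x^2*z - z^3 - x*y + 3*z
tr(a b a b a^-2 b) = tr(a^-1 b a b a b) * tr(a) - tr(a^-1 b a b a b a) = x^2*y*z^2 - x^3*z - x*z^3 - x^2*y - y*z^2 + 4*x*z + y
and tr(a^-2 b^-1 a b a b) = tr(a b a b a^-2) * tr(b) - tr(a b a b a^-2 b) = -x^2*y*z^2 + x^3*z + x*y^2*z + x*z^3 - 4*x*z + y
tr(a b a b a) = tr(a) * tr(b a b a) - tr(b a b) = x*z^2 - y*z - x
tr(b^-1 a b a b a) = tr(a b a b a) * tr(b) - tr(a b a b a b) = x*y*z^2 - y^2*z - z^3 - x*y + 3*z
tr(a^-1 b^-1 a b a b) = tr(b^-1 a b a b) * tr(a) - tr(b^-1 a b a b a) = -x*y*z^2 + x^2*z + y^2*z + z^3 - 3*z
next, tr(a^-1 b^-1 a b a b a^-2) = tr(a^-2 b^-1 a b a b) * tr(a) - tr(a^-2 b^-1 a b a b a) = -x^3*y*z^2 + x^4*z + x^2*y^2*z + x^2*z^3 + x*y*z^2 - 5*x^2*z - y^2*z - z^3 + x*y + 3*z
tr(b a b a^-4 b^-1 a) = tr(a^-1 b^-1 a b a b a^-2) * tr(a) - tr(a^-1 b^-1 a b a b a^-1) = -x^4*y*z^2 + x^5*z + x^3*y^2*z + x^3*z^3 + 2*x^2*y*z^2 - 6*x^3*z - 2*x*y^2*z - 2*x*z^3 + x^2*y + 7*x*z - y
next, tr(a^-1 b^-1 a^-1 b a b a^-3) = tr(b a b a^-4 b^-1) * tr(a) - tr(b a b a^-4 b^-1 a) = x^4*y*z^2 - x^5*z - x^3*y^2*z - x^3*z^3 + x^4*y - 2*x^2*y*z^2 + 5*x^3*z + 2*x*y^2*z + 2*x*z^3 - 3*x^2*y - 6*x*z + y
tr(a^-1 b a b a^-1) = tr(a^-1 b a b) * tr(a) - tr(a^-1 b a b a) = x^2*y*z - x^3 - x*z^2 - y*z + 3*x
tr(a^-1 b a b a^-2) = tr(a^-1 b a b a^-1) * tr(a) - tr(a^-1 b a b) = x^3*y*z - x^4 - x^2*z^2 - 2*x*y*z + 4*x^2 + z^2 - 2
next, tr(b^2 a b) = tr(b) * tr(a b^2) - tr(a b) = y^2*z - x*y - z
tr(b^2 a b a^-1) = tr(b^2 a b) * tr(a) - tr(b^2 a b a) = x*y^2*z - x^2*y - y*z^2 + y
and tr(b a b a^-2 b) = tr(b^2 a b a^-1) * tr(a) - tr(b^2 a b) = x^2*y^2*z - x^3*y - x*y*z^2 - y^2*z + 2*x*y + z
tr(a^-1 b a b a^-2 b) = tr(b a b a^-2 b) * tr(a) - tr(b a b a^-2 b a) = x^3*y^2*z - x^4*y - 2*x^2*y*z^2 + x^3*z - x*y^2*z + x*z^3 + 3*x^2*y + y*z^2 - 3*x*z - y
tr(a^-1 b^-1 a^-1 b a b a^-1) = tr(a^-1 b a b a^-2) * tr(b) - tr(a^-1 b a b a^-2 b) = x^2*y*z^2 - x^3*z - x*y^2*z - x*z^3 + x^2*y + 3*x*z - y
tr(a^-1 b a b a^-1 b) = tr(b a b a^-1 b) * tr(a) - tr(b a b a^-1 b a) = x^2*y^2*z - x^3*y - 2*x*y*z^2 + x^2*z + z^3 + 2*x*y - 3*z
tr(a^-1 b^-1 a^-1 b a b) = tr(a^-1 b a b a^-1) * tr(b) - tr(a^-1 b a b a^-1 b) = x*y*z^2 - x^2*z - y^2*z - z^3 + x*y + 3*z
and tr(a^-1 b^-1 a^-1 b a b a^-2) = tr(a^-1 b^-1 a^-1 b a b a^-1) * tr(a) - tr(a^-1 b^-1 a^-1 b a b) = x^3*y*z^2 - x^4*z - x^2*y^2*z - x^2*z^3 + x^3*y - x*y*z^2 + 4*x^2*z + y^2*z + z^3 - 2*x*y - 3*z
next, tr(a^-5 b^-1 a^-1 b a b) = tr(a^-1 b^-1 a^-1 b a b a^-3) * tr(a) - tr(a^-1 b^-1 a^-1 b a b a^-2) = x^5*y*z^2 - x^6*z - x^4*y^2*z - x^4*z^3 + x^5*y - 3*x^3*y*z^2 + 6*x^4*z + 3*x^2*y^2*z + 3*x^2*z^3 - 4*x^3*y + x*y*z^2 - 10*x^2*z - y^2*z - z^3 + 3*x*y + 3*z
and tr(a^-1 b^-1 a^-1 b a b a^-5) = tr(a^-5 b^-1 a^-1 b a b) * tr(a) - tr(a^-5 b^-1 a^-1 b a b a) = x^6*y*z^2 - x^7*z - x^5*y^2*z - x^5*z^3 + x^6*y - 4*x^4*y*z^2 + 7*x^5*z + 4*x^3*y^2*z + 4*x^3*z^3 - 5*x^4*y + 3*x^2*y*z^2 - 15*x^3*z - 3*x*y^2*z - 3*x*z^3 + 6*x^2*y + 9*x*z - y

x^6*y*z^2 - x^7*z - x^5*y^2*z - x^5*z^3 + x^6*y - 4*x^4*y*z^2 + 7*x^5*z + 4*x^3*y^2*z + 4*x^3*z^3 - 5*x^4*y + 3*x^2*y*z^2 - 15*x^3*z - 3*x*y^2*z - 3*x*z^3 + 6*x^2*y + 9*x*z - y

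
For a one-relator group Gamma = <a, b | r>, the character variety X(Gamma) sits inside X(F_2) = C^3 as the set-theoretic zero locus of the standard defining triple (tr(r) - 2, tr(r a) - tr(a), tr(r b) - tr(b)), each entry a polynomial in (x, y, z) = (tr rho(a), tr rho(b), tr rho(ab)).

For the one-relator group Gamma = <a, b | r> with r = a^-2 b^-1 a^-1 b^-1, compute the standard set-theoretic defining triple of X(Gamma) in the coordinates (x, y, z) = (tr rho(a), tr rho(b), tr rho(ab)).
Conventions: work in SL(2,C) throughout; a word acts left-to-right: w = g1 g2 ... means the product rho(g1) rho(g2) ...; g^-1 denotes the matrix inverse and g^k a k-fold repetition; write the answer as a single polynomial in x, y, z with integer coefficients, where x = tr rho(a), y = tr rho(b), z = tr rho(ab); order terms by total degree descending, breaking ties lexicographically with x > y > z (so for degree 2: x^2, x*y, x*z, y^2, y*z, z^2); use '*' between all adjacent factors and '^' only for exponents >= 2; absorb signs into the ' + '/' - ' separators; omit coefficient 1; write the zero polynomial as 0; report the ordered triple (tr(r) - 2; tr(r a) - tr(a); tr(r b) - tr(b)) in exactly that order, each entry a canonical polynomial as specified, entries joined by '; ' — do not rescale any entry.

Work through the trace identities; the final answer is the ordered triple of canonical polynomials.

x*z^2 - y*z - x - 2; z^2 - x - 2; x^2*z - x*y - y - z

so tr(a^-1) = tr(a) = x
tr(a^-2) = tr(a^-1)*tr(a) - tr(1)   [inverse elimination on a] = x^2 - 2
tr(b a^-1) = tr(b)*tr(a) - tr(b a)   [inverse elimination on a] = x*y - z
so tr(a^-2 b) = tr(b a^-1)*tr(a) - tr(b)   [inverse elimination on a] = x^2*y - x*z - y
so tr(a^-2 b^-1) = tr(a^-2)*tr(b) - tr(a^-2 b)   [inverse elimination on b] = x*z - y
so tr(b^-1 a^-2 b^-1) = tr(a^-2 b^-1)*tr(b) - tr(a^-2)   [inverse elimination on b] = x*y*z - x^2 - y^2 + 2
tr(b a b) = tr(b)*tr(a b) - tr(a)   [square of b] = y*z - x
so tr(b a b a) = tr(a b)*tr(a b) - tr(1)   [split at a repeated a] = z^2 - 2
reduce: tr(a b a^-1 b) = tr(b a b)*tr(a) - tr(b a b a)   [inverse elimination on a] = x*y*z - x^2 - z^2 + 2
tr(a^-1 b^-1 a b) = tr(a b a^-1)*tr(b) - tr(a b a^-1 b)   [inverse elimination on b] = -x*y*z + x^2 + y^2 + z^2 - 2
reduce: tr(a^-1 b^-1 a b^-1) = tr(a^-1 b^-1 a)*tr(b) - tr(a^-1 b^-1 a b)   [inverse elimination on b] = x*y*z - x^2 - z^2 + 2
reduce: tr(b^-1 a b^-1) = tr(a b^-1)*tr(b) - tr(a)   [inverse elimination on b] = x*y^2 - y*z - x
tr(b^-1 a^-2 b^-1 a) = tr(a^-1 b^-1 a b^-1)*tr(a) - tr(a^-1 b^-1 a b^-1 a)   [inverse elimination on a] = x^2*y*z - x^3 - x*y^2 - x*z^2 + y*z + 3*x
tr(a^-2 b^-1 a^-1 b^-1) = tr(b^-1 a^-2 b^-1)*tr(a) - tr(b^-1 a^-2 b^-1 a)   [inverse elimination on a] = x*z^2 - y*z - x
reduce: tr(a^-2 b^-1 a^-1) = tr(a^-2 b^-1)*tr(a) - tr(a^-2 b^-1 a)  (eliminate a^-1) = x^2*z - x*y - z
assemble the triple (tr(r) - 2; tr(r a) - x; tr(r b) - y)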